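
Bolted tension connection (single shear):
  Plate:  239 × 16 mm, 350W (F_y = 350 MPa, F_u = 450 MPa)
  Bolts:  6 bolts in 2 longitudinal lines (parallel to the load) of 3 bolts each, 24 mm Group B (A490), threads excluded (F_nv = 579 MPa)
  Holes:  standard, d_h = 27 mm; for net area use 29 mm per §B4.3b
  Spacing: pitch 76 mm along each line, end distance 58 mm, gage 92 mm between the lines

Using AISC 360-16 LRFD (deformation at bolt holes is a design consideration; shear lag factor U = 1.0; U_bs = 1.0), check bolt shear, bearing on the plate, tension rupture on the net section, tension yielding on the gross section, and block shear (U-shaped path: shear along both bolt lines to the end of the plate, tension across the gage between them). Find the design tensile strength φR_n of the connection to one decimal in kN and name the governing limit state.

977.4 kN (net-section rupture governs)

Bolt shear: A_b = π(24)²/4 = 452.39 mm². φR_n = 0.75 × 579 × 452.39 × 6 × 1 = 1178.7 kN.
Bearing (16 mm plate, F_u = 450 MPa): end bolts L_c = 58 − 27/2 = 44.5, R_n = min(1.2×44.5×16×450, 2.4×24×16×450) = 384.48 kN/bolt; interior L_c = 76 − 27 = 49, R_n = 414.72 kN/bolt. φR_n = 0.75 × (2×384.48 + 4×414.72) = 1820.9 kN.
Tension rupture (net): A_n = (239 − 2×29)×16 = 2896 mm² (U = 1.0, A_e = A_n). φR_n = 0.75 × 450 × 2896 = 977.4 kN.
Tension yield (gross): A_g = 239×16 = 3824 mm². φR_n = 0.90 × 350 × 3824 = 1204.6 kN.
Block shear: shear path 2×[58+2×76] = 2×210 mm, A_gv = 6720, A_nv = 2×(210 − 2.5×29)×16 = 4400 mm²; tension across gage: (92 − 1×29)×16 = 1008 mm². R_n = min(0.6×450×4400, 0.6×350×6720) + 1.0×450×1008 = min(1188, 1411.2) + 453.6 = 1641.6 kN. φR_n = 0.75 × 1641.6 = 1231.2 kN.
Governing: min(1178.7, 1820.9, 977.4, 1204.6, 1231.2) = 977.4 kN → net-section rupture.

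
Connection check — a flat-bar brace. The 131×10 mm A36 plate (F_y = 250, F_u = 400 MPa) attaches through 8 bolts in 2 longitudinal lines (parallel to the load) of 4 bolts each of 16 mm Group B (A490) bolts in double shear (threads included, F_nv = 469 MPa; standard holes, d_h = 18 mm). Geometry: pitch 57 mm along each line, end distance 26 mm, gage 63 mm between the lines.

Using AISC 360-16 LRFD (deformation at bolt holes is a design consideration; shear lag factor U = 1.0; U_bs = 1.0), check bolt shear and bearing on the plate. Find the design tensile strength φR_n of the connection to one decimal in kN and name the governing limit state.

813.6 kN (bearing governs)

Bolt shear: A_b = π(16)²/4 = 201.06 mm². φR_n = 0.75 × 469 × 201.06 × 8 × 2 = 1131.6 kN.
Bearing (10 mm plate, F_u = 400 MPa): end bolts L_c = 26 − 18/2 = 17, R_n = min(1.2×17×10×400, 2.4×16×10×400) = 81.6 kN/bolt; interior L_c = 57 − 18 = 39, R_n = 153.6 kN/bolt. φR_n = 0.75 × (2×81.6 + 6×153.6) = 813.6 kN.
Governing: min(1131.6, 813.6) = 813.6 kN → bearing.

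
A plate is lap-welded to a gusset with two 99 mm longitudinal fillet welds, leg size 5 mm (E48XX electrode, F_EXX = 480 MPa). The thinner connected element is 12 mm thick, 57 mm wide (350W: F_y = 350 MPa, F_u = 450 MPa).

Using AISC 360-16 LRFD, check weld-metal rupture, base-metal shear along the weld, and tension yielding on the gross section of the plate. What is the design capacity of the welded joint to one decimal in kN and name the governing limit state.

Weld metal: throat = 0.707×5 = 3.535 mm, L = 2×99 = 198 mm. φR_n = 0.75 × 0.6 × 480 × 3.535 × 198 = 151.2 kN.
Base metal shear (12 mm plate): yield φR_n = 1.0×0.6×350×12×198 = 499.0 kN; rupture φR_n = 0.75×0.6×450×12×198 = 481.1 kN; take 481.1 kN (rupture).
Tension yield (gross): A_g = 57×12 = 684 mm². φR_n = 0.90 × 350 × 684 = 215.5 kN.
Governing: min(151.2, 481.1, 215.5) = 151.2 kN → weld metal.

151.2 kN (weld metal governs)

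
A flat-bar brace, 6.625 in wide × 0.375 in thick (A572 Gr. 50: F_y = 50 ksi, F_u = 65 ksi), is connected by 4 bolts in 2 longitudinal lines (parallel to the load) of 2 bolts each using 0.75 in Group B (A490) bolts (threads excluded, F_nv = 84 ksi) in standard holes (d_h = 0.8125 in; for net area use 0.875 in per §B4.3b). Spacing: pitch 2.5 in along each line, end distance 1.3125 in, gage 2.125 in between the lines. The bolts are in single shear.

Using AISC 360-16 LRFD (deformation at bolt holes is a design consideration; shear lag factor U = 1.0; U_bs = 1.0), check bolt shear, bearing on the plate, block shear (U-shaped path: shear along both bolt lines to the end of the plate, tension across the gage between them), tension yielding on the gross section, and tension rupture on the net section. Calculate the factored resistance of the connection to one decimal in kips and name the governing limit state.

77.7 kips (block shear governs)

Bolt shear: A_b = π(0.75)²/4 = 0.44179 in². φR_n = 0.75 × 84 × 0.44179 × 4 × 1 = 111.3 kips.
Bearing (0.375 in plate, F_u = 65 ksi): end bolts L_c = 1.3125 − 0.8125/2 = 0.90625, R_n = min(1.2×0.90625×0.375×65, 2.4×0.75×0.375×65) = 26.508 kips/bolt; interior L_c = 2.5 − 0.8125 = 1.6875, R_n = 43.875 kips/bolt. φR_n = 0.75 × (2×26.508 + 2×43.875) = 105.6 kips.
Block shear: shear path 2×[1.3125+1×2.5] = 2×3.8125 in, A_gv = 2.8594, A_nv = 2×(3.8125 − 1.5×0.875)×0.375 = 1.875 in²; tension across gage: (2.125 − 1×0.875)×0.375 = 0.46875 in². R_n = min(0.6×65×1.875, 0.6×50×2.8594) + 1.0×65×0.46875 = min(73.125, 85.782) + 30.469 = 103.59 kips. φR_n = 0.75 × 103.59 = 77.7 kips.
Tension yield (gross): A_g = 6.625×0.375 = 2.4844 in². φR_n = 0.90 × 50 × 2.4844 = 111.8 kips.
Tension rupture (net): A_n = (6.625 − 2×0.875)×0.375 = 1.8281 in² (U = 1.0, A_e = A_n). φR_n = 0.75 × 65 × 1.8281 = 89.1 kips.
Governing: min(111.3, 105.6, 77.7, 111.8, 89.1) = 77.7 kips → block shear.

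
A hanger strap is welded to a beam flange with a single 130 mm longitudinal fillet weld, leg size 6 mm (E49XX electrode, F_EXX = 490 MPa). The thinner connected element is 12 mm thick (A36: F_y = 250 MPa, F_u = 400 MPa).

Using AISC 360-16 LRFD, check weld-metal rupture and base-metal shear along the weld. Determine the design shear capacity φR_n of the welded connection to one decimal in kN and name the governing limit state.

Weld metal: throat = 0.707×6 = 4.242 mm, L = 130 mm. φR_n = 0.75 × 0.6 × 490 × 4.242 × 130 = 121.6 kN.
Base metal shear (12 mm plate): yield φR_n = 1.0×0.6×250×12×130 = 234.0 kN; rupture φR_n = 0.75×0.6×400×12×130 = 280.8 kN; take 234.0 kN (yield).
Governing: min(121.6, 234.0) = 121.6 kN → weld metal.

121.6 kN (weld metal governs)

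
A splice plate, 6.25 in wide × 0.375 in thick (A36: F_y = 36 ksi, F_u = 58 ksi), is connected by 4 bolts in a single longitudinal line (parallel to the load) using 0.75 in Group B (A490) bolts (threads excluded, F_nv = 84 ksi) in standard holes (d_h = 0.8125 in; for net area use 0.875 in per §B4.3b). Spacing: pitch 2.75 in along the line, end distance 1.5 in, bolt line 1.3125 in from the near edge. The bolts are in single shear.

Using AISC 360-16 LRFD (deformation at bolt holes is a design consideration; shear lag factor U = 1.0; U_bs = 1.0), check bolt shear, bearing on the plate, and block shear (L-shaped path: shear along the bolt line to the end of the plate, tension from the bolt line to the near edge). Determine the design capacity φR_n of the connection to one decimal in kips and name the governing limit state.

73.5 kips (block shear governs)

Bolt shear: A_b = π(0.75)²/4 = 0.44179 in². φR_n = 0.75 × 84 × 0.44179 × 4 × 1 = 111.3 kips.
Bearing (0.375 in plate, F_u = 58 ksi): end bolts L_c = 1.5 − 0.8125/2 = 1.09375, R_n = min(1.2×1.09375×0.375×58, 2.4×0.75×0.375×58) = 28.547 kips/bolt; interior L_c = 2.75 − 0.8125 = 1.9375, R_n = 39.15 kips/bolt. φR_n = 0.75 × (1×28.547 + 3×39.15) = 109.5 kips.
Block shear: shear path 1×[1.5+3×2.75] = 1×9.75 in, A_gv = 3.6563, A_nv = 1×(9.75 − 3.5×0.875)×0.375 = 2.5078 in²; tension to near edge: (1.3125 − 0.5×0.875)×0.375 = 0.32813 in². R_n = min(0.6×58×2.5078, 0.6×36×3.6563) + 1.0×58×0.32813 = min(87.271, 78.976) + 19.032 = 98.008 kips. φR_n = 0.75 × 98.008 = 73.5 kips.
Governing: min(111.3, 109.5, 73.5) = 73.5 kips → block shear.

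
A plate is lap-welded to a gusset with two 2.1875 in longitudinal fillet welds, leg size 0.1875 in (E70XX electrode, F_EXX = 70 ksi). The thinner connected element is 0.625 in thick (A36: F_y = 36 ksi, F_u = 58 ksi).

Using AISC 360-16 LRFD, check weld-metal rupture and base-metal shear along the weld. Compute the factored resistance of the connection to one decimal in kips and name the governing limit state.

18.3 kips (weld metal governs)

Weld metal: throat = 0.707×0.1875 = 0.13256 in, L = 2×2.1875 = 4.375 in. φR_n = 0.75 × 0.6 × 70 × 0.13256 × 4.375 = 18.3 kips.
Base metal shear (0.625 in plate): yield φR_n = 1.0×0.6×36×0.625×4.375 = 59.1 kips; rupture φR_n = 0.75×0.6×58×0.625×4.375 = 71.4 kips; take 59.1 kips (yield).
Governing: min(18.3, 59.1) = 18.3 kips → weld metal.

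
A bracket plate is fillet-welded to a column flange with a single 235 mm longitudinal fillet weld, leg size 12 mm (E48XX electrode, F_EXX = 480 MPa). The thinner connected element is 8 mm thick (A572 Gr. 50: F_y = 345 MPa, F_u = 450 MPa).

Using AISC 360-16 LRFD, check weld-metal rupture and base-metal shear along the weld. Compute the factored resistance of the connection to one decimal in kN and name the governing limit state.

Weld metal: throat = 0.707×12 = 8.484 mm, L = 235 mm. φR_n = 0.75 × 0.6 × 480 × 8.484 × 235 = 430.6 kN.
Base metal shear (8 mm plate): yield φR_n = 1.0×0.6×345×8×235 = 389.2 kN; rupture φR_n = 0.75×0.6×450×8×235 = 380.7 kN; take 380.7 kN (rupture).
Governing: min(430.6, 380.7) = 380.7 kN → base-metal shear.

380.7 kN (base-metal shear governs)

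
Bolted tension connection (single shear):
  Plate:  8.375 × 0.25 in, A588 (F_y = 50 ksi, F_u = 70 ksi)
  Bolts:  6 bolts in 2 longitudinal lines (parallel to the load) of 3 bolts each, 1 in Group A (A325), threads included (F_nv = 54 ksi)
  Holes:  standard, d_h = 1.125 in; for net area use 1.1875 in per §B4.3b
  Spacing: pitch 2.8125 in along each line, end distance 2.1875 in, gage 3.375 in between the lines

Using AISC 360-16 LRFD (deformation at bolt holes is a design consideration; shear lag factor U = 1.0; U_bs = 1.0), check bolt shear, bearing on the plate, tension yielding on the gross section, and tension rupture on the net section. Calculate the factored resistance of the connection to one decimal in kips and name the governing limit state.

Bolt shear: A_b = π(1)²/4 = 0.7854 in². φR_n = 0.75 × 54 × 0.7854 × 6 × 1 = 190.9 kips.
Bearing (0.25 in plate, F_u = 70 ksi): end bolts L_c = 2.1875 − 1.125/2 = 1.625, R_n = min(1.2×1.625×0.25×70, 2.4×1×0.25×70) = 34.125 kips/bolt; interior L_c = 2.8125 − 1.125 = 1.6875, R_n = 35.438 kips/bolt. φR_n = 0.75 × (2×34.125 + 4×35.438) = 157.5 kips.
Tension yield (gross): A_g = 8.375×0.25 = 2.0938 in². φR_n = 0.90 × 50 × 2.0938 = 94.2 kips.
Tension rupture (net): A_n = (8.375 − 2×1.1875)×0.25 = 1.5 in² (U = 1.0, A_e = A_n). φR_n = 0.75 × 70 × 1.5 = 78.8 kips.
Governing: min(190.9, 157.5, 94.2, 78.8) = 78.8 kips → net-section rupture.

78.8 kips (net-section rupture governs)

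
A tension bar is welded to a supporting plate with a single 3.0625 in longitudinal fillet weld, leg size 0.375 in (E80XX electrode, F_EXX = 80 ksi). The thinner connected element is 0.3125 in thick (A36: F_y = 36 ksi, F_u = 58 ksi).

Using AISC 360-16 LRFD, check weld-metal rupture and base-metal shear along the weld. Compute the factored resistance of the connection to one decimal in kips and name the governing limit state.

20.7 kips (base-metal shear governs)

Weld metal: throat = 0.707×0.375 = 0.26513 in, L = 3.0625 in. φR_n = 0.75 × 0.6 × 80 × 0.26513 × 3.0625 = 29.2 kips.
Base metal shear (0.3125 in plate): yield φR_n = 1.0×0.6×36×0.3125×3.0625 = 20.7 kips; rupture φR_n = 0.75×0.6×58×0.3125×3.0625 = 25.0 kips; take 20.7 kips (yield).
Governing: min(29.2, 20.7) = 20.7 kips → base-metal shear.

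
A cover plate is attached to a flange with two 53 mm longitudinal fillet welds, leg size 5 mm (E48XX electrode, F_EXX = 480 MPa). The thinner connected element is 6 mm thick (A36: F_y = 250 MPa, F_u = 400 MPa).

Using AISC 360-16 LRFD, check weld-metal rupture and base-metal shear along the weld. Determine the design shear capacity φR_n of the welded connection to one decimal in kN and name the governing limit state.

80.9 kN (weld metal governs)

Weld metal: throat = 0.707×5 = 3.535 mm, L = 2×53 = 106 mm. φR_n = 0.75 × 0.6 × 480 × 3.535 × 106 = 80.9 kN.
Base metal shear (6 mm plate): yield φR_n = 1.0×0.6×250×6×106 = 95.4 kN; rupture φR_n = 0.75×0.6×400×6×106 = 114.5 kN; take 95.4 kN (yield).
Governing: min(80.9, 95.4) = 80.9 kN → weld metal.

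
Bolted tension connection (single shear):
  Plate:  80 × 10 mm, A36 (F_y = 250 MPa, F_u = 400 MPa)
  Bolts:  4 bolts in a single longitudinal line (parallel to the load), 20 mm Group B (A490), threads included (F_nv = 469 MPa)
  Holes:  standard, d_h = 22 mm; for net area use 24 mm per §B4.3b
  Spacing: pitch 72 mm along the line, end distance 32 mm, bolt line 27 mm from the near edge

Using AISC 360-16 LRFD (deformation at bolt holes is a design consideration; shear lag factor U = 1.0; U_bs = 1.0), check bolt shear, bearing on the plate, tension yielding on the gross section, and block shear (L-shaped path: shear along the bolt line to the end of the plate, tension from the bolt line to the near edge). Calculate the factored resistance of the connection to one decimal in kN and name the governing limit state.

Bolt shear: A_b = π(20)²/4 = 314.16 mm². φR_n = 0.75 × 469 × 314.16 × 4 × 1 = 442.0 kN.
Bearing (10 mm plate, F_u = 400 MPa): end bolts L_c = 32 − 22/2 = 21, R_n = min(1.2×21×10×400, 2.4×20×10×400) = 100.8 kN/bolt; interior L_c = 72 − 22 = 50, R_n = 192 kN/bolt. φR_n = 0.75 × (1×100.8 + 3×192) = 507.6 kN.
Tension yield (gross): A_g = 80×10 = 800 mm². φR_n = 0.90 × 250 × 800 = 180.0 kN.
Block shear: shear path 1×[32+3×72] = 1×248 mm, A_gv = 2480, A_nv = 1×(248 − 3.5×24)×10 = 1640 mm²; tension to near edge: (27 − 0.5×24)×10 = 150 mm². R_n = min(0.6×400×1640, 0.6×250×2480) + 1.0×400×150 = min(393.6, 372) + 60 = 432 kN. φR_n = 0.75 × 432 = 324.0 kN.
Governing: min(442.0, 507.6, 180.0, 324.0) = 180.0 kN → gross-section yield.

180.0 kN (gross-section yield governs)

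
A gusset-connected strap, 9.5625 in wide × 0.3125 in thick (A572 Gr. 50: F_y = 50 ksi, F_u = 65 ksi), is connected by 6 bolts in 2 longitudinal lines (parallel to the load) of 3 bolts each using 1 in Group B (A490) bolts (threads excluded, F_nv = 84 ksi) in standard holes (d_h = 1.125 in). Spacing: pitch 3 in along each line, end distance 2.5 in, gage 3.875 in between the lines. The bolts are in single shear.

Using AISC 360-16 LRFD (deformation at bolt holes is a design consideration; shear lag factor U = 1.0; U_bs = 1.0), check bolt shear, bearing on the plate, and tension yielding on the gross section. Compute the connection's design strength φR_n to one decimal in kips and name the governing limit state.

134.5 kips (gross-section yield governs)

Bolt shear: A_b = π(1)²/4 = 0.7854 in². φR_n = 0.75 × 84 × 0.7854 × 6 × 1 = 296.9 kips.
Bearing (0.3125 in plate, F_u = 65 ksi): end bolts L_c = 2.5 − 1.125/2 = 1.9375, R_n = min(1.2×1.9375×0.3125×65, 2.4×1×0.3125×65) = 47.227 kips/bolt; interior L_c = 3 − 1.125 = 1.875, R_n = 45.703 kips/bolt. φR_n = 0.75 × (2×47.227 + 4×45.703) = 207.9 kips.
Tension yield (gross): A_g = 9.5625×0.3125 = 2.9883 in². φR_n = 0.90 × 50 × 2.9883 = 134.5 kips.
Governing: min(296.9, 207.9, 134.5) = 134.5 kips → gross-section yield.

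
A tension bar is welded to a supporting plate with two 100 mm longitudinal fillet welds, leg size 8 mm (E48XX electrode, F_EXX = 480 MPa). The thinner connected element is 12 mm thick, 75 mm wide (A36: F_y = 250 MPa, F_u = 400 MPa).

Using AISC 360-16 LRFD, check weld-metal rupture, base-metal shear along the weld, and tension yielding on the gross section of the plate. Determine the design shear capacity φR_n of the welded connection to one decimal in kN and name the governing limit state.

202.5 kN (gross-section yield governs)

Weld metal: throat = 0.707×8 = 5.656 mm, L = 2×100 = 200 mm. φR_n = 0.75 × 0.6 × 480 × 5.656 × 200 = 244.3 kN.
Base metal shear (12 mm plate): yield φR_n = 1.0×0.6×250×12×200 = 360.0 kN; rupture φR_n = 0.75×0.6×400×12×200 = 432.0 kN; take 360.0 kN (yield).
Tension yield (gross): A_g = 75×12 = 900 mm². φR_n = 0.90 × 250 × 900 = 202.5 kN.
Governing: min(244.3, 360.0, 202.5) = 202.5 kN → gross-section yield.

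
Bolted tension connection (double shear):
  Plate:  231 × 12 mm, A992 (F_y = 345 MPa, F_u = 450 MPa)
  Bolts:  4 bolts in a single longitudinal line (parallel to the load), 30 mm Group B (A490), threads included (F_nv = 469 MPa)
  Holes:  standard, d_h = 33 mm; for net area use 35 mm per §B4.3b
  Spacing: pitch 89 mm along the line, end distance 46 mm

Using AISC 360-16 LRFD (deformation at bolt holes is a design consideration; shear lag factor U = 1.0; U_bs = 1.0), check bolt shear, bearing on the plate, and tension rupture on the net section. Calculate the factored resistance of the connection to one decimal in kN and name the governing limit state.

793.8 kN (net-section rupture governs)

Bolt shear: A_b = π(30)²/4 = 706.86 mm². φR_n = 0.75 × 469 × 706.86 × 4 × 2 = 1989.1 kN.
Bearing (12 mm plate, F_u = 450 MPa): end bolts L_c = 46 − 33/2 = 29.5, R_n = min(1.2×29.5×12×450, 2.4×30×12×450) = 191.16 kN/bolt; interior L_c = 89 − 33 = 56, R_n = 362.88 kN/bolt. φR_n = 0.75 × (1×191.16 + 3×362.88) = 959.9 kN.
Tension rupture (net): A_n = (231 − 1×35)×12 = 2352 mm² (U = 1.0, A_e = A_n). φR_n = 0.75 × 450 × 2352 = 793.8 kN.
Governing: min(1989.1, 959.9, 793.8) = 793.8 kN → net-section rupture.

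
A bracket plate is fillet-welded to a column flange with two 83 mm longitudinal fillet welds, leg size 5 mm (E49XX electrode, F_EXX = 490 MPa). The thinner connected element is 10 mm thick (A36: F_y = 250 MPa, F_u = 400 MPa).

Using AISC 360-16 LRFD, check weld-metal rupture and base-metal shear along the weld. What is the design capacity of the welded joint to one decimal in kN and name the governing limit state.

Weld metal: throat = 0.707×5 = 3.535 mm, L = 2×83 = 166 mm. φR_n = 0.75 × 0.6 × 490 × 3.535 × 166 = 129.4 kN.
Base metal shear (10 mm plate): yield φR_n = 1.0×0.6×250×10×166 = 249.0 kN; rupture φR_n = 0.75×0.6×400×10×166 = 298.8 kN; take 249.0 kN (yield).
Governing: min(129.4, 249.0) = 129.4 kN → weld metal.

129.4 kN (weld metal governs)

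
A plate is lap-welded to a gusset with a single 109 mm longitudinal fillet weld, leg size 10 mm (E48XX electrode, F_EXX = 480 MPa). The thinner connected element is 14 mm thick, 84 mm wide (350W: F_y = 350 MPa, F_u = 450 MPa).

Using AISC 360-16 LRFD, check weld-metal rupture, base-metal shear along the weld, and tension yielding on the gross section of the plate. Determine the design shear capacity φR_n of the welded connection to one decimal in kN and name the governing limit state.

166.5 kN (weld metal governs)

Weld metal: throat = 0.707×10 = 7.07 mm, L = 109 mm. φR_n = 0.75 × 0.6 × 480 × 7.07 × 109 = 166.5 kN.
Base metal shear (14 mm plate): yield φR_n = 1.0×0.6×350×14×109 = 320.5 kN; rupture φR_n = 0.75×0.6×450×14×109 = 309.0 kN; take 309.0 kN (rupture).
Tension yield (gross): A_g = 84×14 = 1176 mm². φR_n = 0.90 × 350 × 1176 = 370.4 kN.
Governing: min(166.5, 309.0, 370.4) = 166.5 kN → weld metal.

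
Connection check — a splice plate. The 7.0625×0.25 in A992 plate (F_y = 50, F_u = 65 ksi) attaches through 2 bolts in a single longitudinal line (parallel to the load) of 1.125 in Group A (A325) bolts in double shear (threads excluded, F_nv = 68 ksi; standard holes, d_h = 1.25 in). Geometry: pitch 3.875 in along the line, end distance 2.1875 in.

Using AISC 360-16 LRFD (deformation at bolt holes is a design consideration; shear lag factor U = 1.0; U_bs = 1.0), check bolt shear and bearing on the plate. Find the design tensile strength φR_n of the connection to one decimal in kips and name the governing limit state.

Bolt shear: A_b = π(1.125)²/4 = 0.99402 in². φR_n = 0.75 × 68 × 0.99402 × 2 × 2 = 202.8 kips.
Bearing (0.25 in plate, F_u = 65 ksi): end bolts L_c = 2.1875 − 1.25/2 = 1.5625, R_n = min(1.2×1.5625×0.25×65, 2.4×1.125×0.25×65) = 30.469 kips/bolt; interior L_c = 3.875 − 1.25 = 2.625, R_n = 43.875 kips/bolt. φR_n = 0.75 × (1×30.469 + 1×43.875) = 55.8 kips.
Governing: min(202.8, 55.8) = 55.8 kips → bearing.

55.8 kips (bearing governs)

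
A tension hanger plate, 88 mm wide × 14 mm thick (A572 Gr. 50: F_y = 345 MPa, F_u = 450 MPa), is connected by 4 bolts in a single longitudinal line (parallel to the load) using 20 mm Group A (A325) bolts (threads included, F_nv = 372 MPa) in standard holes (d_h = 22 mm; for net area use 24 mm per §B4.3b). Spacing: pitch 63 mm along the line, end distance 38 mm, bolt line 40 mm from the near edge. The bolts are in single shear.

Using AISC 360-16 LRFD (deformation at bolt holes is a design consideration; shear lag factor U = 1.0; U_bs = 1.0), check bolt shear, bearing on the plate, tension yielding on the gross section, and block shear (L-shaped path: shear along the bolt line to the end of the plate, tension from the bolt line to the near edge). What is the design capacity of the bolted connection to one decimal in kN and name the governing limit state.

Bolt shear: A_b = π(20)²/4 = 314.16 mm². φR_n = 0.75 × 372 × 314.16 × 4 × 1 = 350.6 kN.
Bearing (14 mm plate, F_u = 450 MPa): end bolts L_c = 38 − 22/2 = 27, R_n = min(1.2×27×14×450, 2.4×20×14×450) = 204.12 kN/bolt; interior L_c = 63 − 22 = 41, R_n = 302.4 kN/bolt. φR_n = 0.75 × (1×204.12 + 3×302.4) = 833.5 kN.
Tension yield (gross): A_g = 88×14 = 1232 mm². φR_n = 0.90 × 345 × 1232 = 382.5 kN.
Block shear: shear path 1×[38+3×63] = 1×227 mm, A_gv = 3178, A_nv = 1×(227 − 3.5×24)×14 = 2002 mm²; tension to near edge: (40 − 0.5×24)×14 = 392 mm². R_n = min(0.6×450×2002, 0.6×345×3178) + 1.0×450×392 = min(540.54, 657.85) + 176.4 = 716.94 kN. φR_n = 0.75 × 716.94 = 537.7 kN.
Governing: min(350.6, 833.5, 382.5, 537.7) = 350.6 kN → bolt shear.

350.6 kN (bolt shear governs)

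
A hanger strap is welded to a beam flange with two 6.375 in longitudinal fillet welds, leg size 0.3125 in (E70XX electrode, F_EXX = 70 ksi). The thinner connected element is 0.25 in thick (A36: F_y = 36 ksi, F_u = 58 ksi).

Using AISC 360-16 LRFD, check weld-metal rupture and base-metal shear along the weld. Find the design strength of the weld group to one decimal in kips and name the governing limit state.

Weld metal: throat = 0.707×0.3125 = 0.22094 in, L = 2×6.375 = 12.75 in. φR_n = 0.75 × 0.6 × 70 × 0.22094 × 12.75 = 88.7 kips.
Base metal shear (0.25 in plate): yield φR_n = 1.0×0.6×36×0.25×12.75 = 68.9 kips; rupture φR_n = 0.75×0.6×58×0.25×12.75 = 83.2 kips; take 68.9 kips (yield).
Governing: min(88.7, 68.9) = 68.9 kips → base-metal shear.

68.9 kips (base-metal shear governs)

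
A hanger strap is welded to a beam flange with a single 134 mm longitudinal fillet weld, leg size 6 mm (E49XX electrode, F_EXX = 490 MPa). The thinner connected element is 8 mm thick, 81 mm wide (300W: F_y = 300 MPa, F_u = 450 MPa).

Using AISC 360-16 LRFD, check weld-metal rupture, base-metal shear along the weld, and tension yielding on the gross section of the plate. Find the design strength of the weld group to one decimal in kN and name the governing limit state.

Weld metal: throat = 0.707×6 = 4.242 mm, L = 134 mm. φR_n = 0.75 × 0.6 × 490 × 4.242 × 134 = 125.3 kN.
Base metal shear (8 mm plate): yield φR_n = 1.0×0.6×300×8×134 = 193.0 kN; rupture φR_n = 0.75×0.6×450×8×134 = 217.1 kN; take 193.0 kN (yield).
Tension yield (gross): A_g = 81×8 = 648 mm². φR_n = 0.90 × 300 × 648 = 175.0 kN.
Governing: min(125.3, 193.0, 175.0) = 125.3 kN → weld metal.

125.3 kN (weld metal governs)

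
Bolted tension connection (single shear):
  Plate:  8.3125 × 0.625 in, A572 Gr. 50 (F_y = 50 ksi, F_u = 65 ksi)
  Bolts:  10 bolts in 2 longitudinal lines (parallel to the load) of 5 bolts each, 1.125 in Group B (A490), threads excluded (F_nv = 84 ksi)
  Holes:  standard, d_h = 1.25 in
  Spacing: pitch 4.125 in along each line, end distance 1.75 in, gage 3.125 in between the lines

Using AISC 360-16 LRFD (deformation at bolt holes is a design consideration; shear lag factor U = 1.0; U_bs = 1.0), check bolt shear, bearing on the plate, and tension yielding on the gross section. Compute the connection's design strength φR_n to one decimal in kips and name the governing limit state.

Bolt shear: A_b = π(1.125)²/4 = 0.99402 in². φR_n = 0.75 × 84 × 0.99402 × 10 × 1 = 626.2 kips.
Bearing (0.625 in plate, F_u = 65 ksi): end bolts L_c = 1.75 − 1.25/2 = 1.125, R_n = min(1.2×1.125×0.625×65, 2.4×1.125×0.625×65) = 54.844 kips/bolt; interior L_c = 4.125 − 1.25 = 2.875, R_n = 109.69 kips/bolt. φR_n = 0.75 × (2×54.844 + 8×109.69) = 740.4 kips.
Tension yield (gross): A_g = 8.3125×0.625 = 5.1953 in². φR_n = 0.90 × 50 × 5.1953 = 233.8 kips.
Governing: min(626.2, 740.4, 233.8) = 233.8 kips → gross-section yield.

233.8 kips (gross-section yield governs)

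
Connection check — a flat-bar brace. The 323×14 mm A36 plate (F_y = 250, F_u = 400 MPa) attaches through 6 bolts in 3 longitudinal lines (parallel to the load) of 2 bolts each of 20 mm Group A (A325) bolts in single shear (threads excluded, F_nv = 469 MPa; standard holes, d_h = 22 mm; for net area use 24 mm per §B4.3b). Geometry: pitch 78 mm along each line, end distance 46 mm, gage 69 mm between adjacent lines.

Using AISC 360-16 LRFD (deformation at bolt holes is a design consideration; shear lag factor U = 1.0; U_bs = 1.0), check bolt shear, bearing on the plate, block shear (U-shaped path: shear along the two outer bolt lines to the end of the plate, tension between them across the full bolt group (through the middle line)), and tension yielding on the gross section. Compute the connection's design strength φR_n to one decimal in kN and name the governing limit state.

Bolt shear: A_b = π(20)²/4 = 314.16 mm². φR_n = 0.75 × 469 × 314.16 × 6 × 1 = 663.0 kN.
Bearing (14 mm plate, F_u = 400 MPa): end bolts L_c = 46 − 22/2 = 35, R_n = min(1.2×35×14×400, 2.4×20×14×400) = 235.2 kN/bolt; interior L_c = 78 − 22 = 56, R_n = 268.8 kN/bolt. φR_n = 0.75 × (3×235.2 + 3×268.8) = 1134.0 kN.
Block shear: shear path 2×[46+1×78] = 2×124 mm, A_gv = 3472, A_nv = 2×(124 − 1.5×24)×14 = 2464 mm²; tension across gage: (138 − 2×24)×14 = 1260 mm². R_n = min(0.6×400×2464, 0.6×250×3472) + 1.0×400×1260 = min(591.36, 520.8) + 504 = 1024.8 kN. φR_n = 0.75 × 1024.8 = 768.6 kN.
Tension yield (gross): A_g = 323×14 = 4522 mm². φR_n = 0.90 × 250 × 4522 = 1017.5 kN.
Governing: min(663.0, 1134.0, 768.6, 1017.5) = 663.0 kN → bolt shear.

663.0 kN (bolt shear governs)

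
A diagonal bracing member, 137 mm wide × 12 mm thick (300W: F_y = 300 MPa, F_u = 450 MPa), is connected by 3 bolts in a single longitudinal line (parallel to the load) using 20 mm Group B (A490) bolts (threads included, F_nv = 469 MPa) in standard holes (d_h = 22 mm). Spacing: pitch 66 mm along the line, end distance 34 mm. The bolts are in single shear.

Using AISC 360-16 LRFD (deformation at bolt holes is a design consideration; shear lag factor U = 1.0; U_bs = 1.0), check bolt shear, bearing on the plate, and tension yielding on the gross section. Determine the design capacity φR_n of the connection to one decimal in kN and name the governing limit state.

Bolt shear: A_b = π(20)²/4 = 314.16 mm². φR_n = 0.75 × 469 × 314.16 × 3 × 1 = 331.5 kN.
Bearing (12 mm plate, F_u = 450 MPa): end bolts L_c = 34 − 22/2 = 23, R_n = min(1.2×23×12×450, 2.4×20×12×450) = 149.04 kN/bolt; interior L_c = 66 − 22 = 44, R_n = 259.2 kN/bolt. φR_n = 0.75 × (1×149.04 + 2×259.2) = 500.6 kN.
Tension yield (gross): A_g = 137×12 = 1644 mm². φR_n = 0.90 × 300 × 1644 = 443.9 kN.
Governing: min(331.5, 500.6, 443.9) = 331.5 kN → bolt shear.

331.5 kN (bolt shear governs)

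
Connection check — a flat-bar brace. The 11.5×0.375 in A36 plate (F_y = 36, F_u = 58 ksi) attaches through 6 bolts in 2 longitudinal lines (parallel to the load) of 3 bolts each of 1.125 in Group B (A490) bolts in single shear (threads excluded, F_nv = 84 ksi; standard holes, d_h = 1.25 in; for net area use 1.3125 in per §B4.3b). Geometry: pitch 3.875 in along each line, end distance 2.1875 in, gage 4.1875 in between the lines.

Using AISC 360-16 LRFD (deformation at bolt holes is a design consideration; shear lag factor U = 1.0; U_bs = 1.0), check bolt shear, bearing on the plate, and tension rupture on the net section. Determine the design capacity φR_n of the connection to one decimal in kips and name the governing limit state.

Bolt shear: A_b = π(1.125)²/4 = 0.99402 in². φR_n = 0.75 × 84 × 0.99402 × 6 × 1 = 375.7 kips.
Bearing (0.375 in plate, F_u = 58 ksi): end bolts L_c = 2.1875 − 1.25/2 = 1.5625, R_n = min(1.2×1.5625×0.375×58, 2.4×1.125×0.375×58) = 40.781 kips/bolt; interior L_c = 3.875 − 1.25 = 2.625, R_n = 58.725 kips/bolt. φR_n = 0.75 × (2×40.781 + 4×58.725) = 237.3 kips.
Tension rupture (net): A_n = (11.5 − 2×1.3125)×0.375 = 3.3281 in² (U = 1.0, A_e = A_n). φR_n = 0.75 × 58 × 3.3281 = 144.8 kips.
Governing: min(375.7, 237.3, 144.8) = 144.8 kips → net-section rupture.

144.8 kips (net-section rupture governs)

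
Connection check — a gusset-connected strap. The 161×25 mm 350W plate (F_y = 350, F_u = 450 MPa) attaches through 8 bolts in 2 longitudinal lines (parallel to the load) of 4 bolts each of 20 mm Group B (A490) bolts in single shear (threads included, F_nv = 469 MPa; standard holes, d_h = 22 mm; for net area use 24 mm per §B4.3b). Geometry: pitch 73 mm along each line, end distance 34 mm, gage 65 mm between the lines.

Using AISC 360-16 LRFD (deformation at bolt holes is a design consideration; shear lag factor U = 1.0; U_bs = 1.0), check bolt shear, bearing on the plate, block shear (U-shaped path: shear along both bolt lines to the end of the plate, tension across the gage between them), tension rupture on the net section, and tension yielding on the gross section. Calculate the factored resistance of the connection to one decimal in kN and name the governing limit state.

884.0 kN (bolt shear governs)

Bolt shear: A_b = π(20)²/4 = 314.16 mm². φR_n = 0.75 × 469 × 314.16 × 8 × 1 = 884.0 kN.
Bearing (25 mm plate, F_u = 450 MPa): end bolts L_c = 34 − 22/2 = 23, R_n = min(1.2×23×25×450, 2.4×20×25×450) = 310.5 kN/bolt; interior L_c = 73 − 22 = 51, R_n = 540 kN/bolt. φR_n = 0.75 × (2×310.5 + 6×540) = 2895.8 kN.
Block shear: shear path 2×[34+3×73] = 2×253 mm, A_gv = 12650, A_nv = 2×(253 − 3.5×24)×25 = 8450 mm²; tension across gage: (65 − 1×24)×25 = 1025 mm². R_n = min(0.6×450×8450, 0.6×350×12650) + 1.0×450×1025 = min(2281.5, 2656.5) + 461.25 = 2742.8 kN. φR_n = 0.75 × 2742.8 = 2057.1 kN.
Tension rupture (net): A_n = (161 − 2×24)×25 = 2825 mm² (U = 1.0, A_e = A_n). φR_n = 0.75 × 450 × 2825 = 953.4 kN.
Tension yield (gross): A_g = 161×25 = 4025 mm². φR_n = 0.90 × 350 × 4025 = 1267.9 kN.
Governing: min(884.0, 2895.8, 2057.1, 953.4, 1267.9) = 884.0 kN → bolt shear.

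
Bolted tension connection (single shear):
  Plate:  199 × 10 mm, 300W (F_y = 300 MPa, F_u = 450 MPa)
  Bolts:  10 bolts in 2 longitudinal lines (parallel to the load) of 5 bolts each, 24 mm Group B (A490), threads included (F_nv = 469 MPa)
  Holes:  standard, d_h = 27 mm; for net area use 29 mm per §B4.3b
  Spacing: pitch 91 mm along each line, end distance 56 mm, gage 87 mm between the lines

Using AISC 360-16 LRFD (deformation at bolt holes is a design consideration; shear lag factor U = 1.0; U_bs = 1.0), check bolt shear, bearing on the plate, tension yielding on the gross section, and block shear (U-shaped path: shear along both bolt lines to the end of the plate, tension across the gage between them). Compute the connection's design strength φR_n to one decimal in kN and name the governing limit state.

Bolt shear: A_b = π(24)²/4 = 452.39 mm². φR_n = 0.75 × 469 × 452.39 × 10 × 1 = 1591.3 kN.
Bearing (10 mm plate, F_u = 450 MPa): end bolts L_c = 56 − 27/2 = 42.5, R_n = min(1.2×42.5×10×450, 2.4×24×10×450) = 229.5 kN/bolt; interior L_c = 91 − 27 = 64, R_n = 259.2 kN/bolt. φR_n = 0.75 × (2×229.5 + 8×259.2) = 1899.5 kN.
Tension yield (gross): A_g = 199×10 = 1990 mm². φR_n = 0.90 × 300 × 1990 = 537.3 kN.
Block shear: shear path 2×[56+4×91] = 2×420 mm, A_gv = 8400, A_nv = 2×(420 − 4.5×29)×10 = 5790 mm²; tension across gage: (87 − 1×29)×10 = 580 mm². R_n = min(0.6×450×5790, 0.6×300×8400) + 1.0×450×580 = min(1563.3, 1512) + 261 = 1773 kN. φR_n = 0.75 × 1773 = 1329.8 kN.
Governing: min(1591.3, 1899.5, 537.3, 1329.8) = 537.3 kN → gross-section yield.

537.3 kN (gross-section yield governs)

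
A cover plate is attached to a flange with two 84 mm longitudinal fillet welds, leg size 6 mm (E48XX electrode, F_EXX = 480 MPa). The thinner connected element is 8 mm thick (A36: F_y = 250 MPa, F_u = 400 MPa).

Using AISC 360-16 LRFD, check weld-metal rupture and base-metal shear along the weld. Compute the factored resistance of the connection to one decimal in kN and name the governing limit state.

Weld metal: throat = 0.707×6 = 4.242 mm, L = 2×84 = 168 mm. φR_n = 0.75 × 0.6 × 480 × 4.242 × 168 = 153.9 kN.
Base metal shear (8 mm plate): yield φR_n = 1.0×0.6×250×8×168 = 201.6 kN; rupture φR_n = 0.75×0.6×400×8×168 = 241.9 kN; take 201.6 kN (yield).
Governing: min(153.9, 201.6) = 153.9 kN → weld metal.

153.9 kN (weld metal governs)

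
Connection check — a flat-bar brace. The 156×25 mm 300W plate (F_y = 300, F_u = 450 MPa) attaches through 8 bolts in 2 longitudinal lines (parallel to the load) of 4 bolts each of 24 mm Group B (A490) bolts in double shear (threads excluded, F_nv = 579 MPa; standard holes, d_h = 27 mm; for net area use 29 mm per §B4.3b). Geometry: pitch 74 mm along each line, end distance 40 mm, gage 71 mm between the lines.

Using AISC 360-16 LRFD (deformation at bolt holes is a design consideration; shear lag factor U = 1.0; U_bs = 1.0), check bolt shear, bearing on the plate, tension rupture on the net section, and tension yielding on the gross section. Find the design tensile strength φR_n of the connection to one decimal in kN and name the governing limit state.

826.9 kN (net-section rupture governs)

Bolt shear: A_b = π(24)²/4 = 452.39 mm². φR_n = 0.75 × 579 × 452.39 × 8 × 2 = 3143.2 kN.
Bearing (25 mm plate, F_u = 450 MPa): end bolts L_c = 40 − 27/2 = 26.5, R_n = min(1.2×26.5×25×450, 2.4×24×25×450) = 357.75 kN/bolt; interior L_c = 74 − 27 = 47, R_n = 634.5 kN/bolt. φR_n = 0.75 × (2×357.75 + 6×634.5) = 3391.9 kN.
Tension rupture (net): A_n = (156 − 2×29)×25 = 2450 mm² (U = 1.0, A_e = A_n). φR_n = 0.75 × 450 × 2450 = 826.9 kN.
Tension yield (gross): A_g = 156×25 = 3900 mm². φR_n = 0.90 × 300 × 3900 = 1053.0 kN.
Governing: min(3143.2, 3391.9, 826.9, 1053.0) = 826.9 kN → net-section rupture.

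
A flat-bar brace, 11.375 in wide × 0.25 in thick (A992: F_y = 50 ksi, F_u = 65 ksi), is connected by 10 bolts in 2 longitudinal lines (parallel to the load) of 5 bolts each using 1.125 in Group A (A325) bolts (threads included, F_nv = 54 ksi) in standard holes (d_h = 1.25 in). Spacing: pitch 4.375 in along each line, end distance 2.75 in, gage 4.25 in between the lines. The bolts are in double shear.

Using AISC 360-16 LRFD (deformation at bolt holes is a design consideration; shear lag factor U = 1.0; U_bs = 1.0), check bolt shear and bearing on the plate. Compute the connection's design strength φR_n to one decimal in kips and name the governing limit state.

325.4 kips (bearing governs)

Bolt shear: A_b = π(1.125)²/4 = 0.99402 in². φR_n = 0.75 × 54 × 0.99402 × 10 × 2 = 805.2 kips.
Bearing (0.25 in plate, F_u = 65 ksi): end bolts L_c = 2.75 − 1.25/2 = 2.125, R_n = min(1.2×2.125×0.25×65, 2.4×1.125×0.25×65) = 41.438 kips/bolt; interior L_c = 4.375 − 1.25 = 3.125, R_n = 43.875 kips/bolt. φR_n = 0.75 × (2×41.438 + 8×43.875) = 325.4 kips.
Governing: min(805.2, 325.4) = 325.4 kips → bearing.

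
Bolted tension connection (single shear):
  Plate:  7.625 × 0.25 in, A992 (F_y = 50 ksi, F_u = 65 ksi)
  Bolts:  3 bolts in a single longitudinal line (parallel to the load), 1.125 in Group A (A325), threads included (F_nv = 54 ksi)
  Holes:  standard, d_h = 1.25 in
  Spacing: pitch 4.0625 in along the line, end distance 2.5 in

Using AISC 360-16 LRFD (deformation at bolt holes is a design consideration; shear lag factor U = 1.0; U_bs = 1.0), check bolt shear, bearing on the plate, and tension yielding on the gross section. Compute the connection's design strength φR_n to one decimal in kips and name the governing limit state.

85.8 kips (gross-section yield governs)

Bolt shear: A_b = π(1.125)²/4 = 0.99402 in². φR_n = 0.75 × 54 × 0.99402 × 3 × 1 = 120.8 kips.
Bearing (0.25 in plate, F_u = 65 ksi): end bolts L_c = 2.5 − 1.25/2 = 1.875, R_n = min(1.2×1.875×0.25×65, 2.4×1.125×0.25×65) = 36.563 kips/bolt; interior L_c = 4.0625 − 1.25 = 2.8125, R_n = 43.875 kips/bolt. φR_n = 0.75 × (1×36.563 + 2×43.875) = 93.2 kips.
Tension yield (gross): A_g = 7.625×0.25 = 1.9063 in². φR_n = 0.90 × 50 × 1.9063 = 85.8 kips.
Governing: min(120.8, 93.2, 85.8) = 85.8 kips → gross-section yield.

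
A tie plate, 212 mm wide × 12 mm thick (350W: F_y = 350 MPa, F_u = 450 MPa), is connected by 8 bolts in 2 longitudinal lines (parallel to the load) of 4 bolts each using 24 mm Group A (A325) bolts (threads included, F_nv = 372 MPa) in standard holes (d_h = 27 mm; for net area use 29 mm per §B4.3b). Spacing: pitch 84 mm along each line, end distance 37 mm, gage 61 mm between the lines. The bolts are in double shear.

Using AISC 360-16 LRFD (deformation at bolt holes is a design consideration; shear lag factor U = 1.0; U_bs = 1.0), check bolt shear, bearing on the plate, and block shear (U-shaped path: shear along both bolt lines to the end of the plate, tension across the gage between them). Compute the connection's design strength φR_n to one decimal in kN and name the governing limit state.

Bolt shear: A_b = π(24)²/4 = 452.39 mm². φR_n = 0.75 × 372 × 452.39 × 8 × 2 = 2019.5 kN.
Bearing (12 mm plate, F_u = 450 MPa): end bolts L_c = 37 − 27/2 = 23.5, R_n = min(1.2×23.5×12×450, 2.4×24×12×450) = 152.28 kN/bolt; interior L_c = 84 − 27 = 57, R_n = 311.04 kN/bolt. φR_n = 0.75 × (2×152.28 + 6×311.04) = 1628.1 kN.
Block shear: shear path 2×[37+3×84] = 2×289 mm, A_gv = 6936, A_nv = 2×(289 − 3.5×29)×12 = 4500 mm²; tension across gage: (61 − 1×29)×12 = 384 mm². R_n = min(0.6×450×4500, 0.6×350×6936) + 1.0×450×384 = min(1215, 1456.6) + 172.8 = 1387.8 kN. φR_n = 0.75 × 1387.8 = 1040.9 kN.
Governing: min(2019.5, 1628.1, 1040.9) = 1040.9 kN → block shear.

1040.9 kN (block shear governs)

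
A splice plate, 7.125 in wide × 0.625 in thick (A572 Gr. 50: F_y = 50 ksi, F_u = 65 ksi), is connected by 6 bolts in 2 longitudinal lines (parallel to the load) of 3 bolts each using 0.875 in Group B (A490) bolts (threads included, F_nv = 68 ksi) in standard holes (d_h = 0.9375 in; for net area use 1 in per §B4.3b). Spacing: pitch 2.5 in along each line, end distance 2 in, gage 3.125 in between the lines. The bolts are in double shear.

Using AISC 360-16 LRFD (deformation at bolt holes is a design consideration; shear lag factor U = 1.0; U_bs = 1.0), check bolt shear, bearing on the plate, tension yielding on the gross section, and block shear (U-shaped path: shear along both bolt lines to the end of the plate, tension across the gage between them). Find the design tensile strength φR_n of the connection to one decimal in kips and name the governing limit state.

200.4 kips (gross-section yield governs)

Bolt shear: A_b = π(0.875)²/4 = 0.60132 in². φR_n = 0.75 × 68 × 0.60132 × 6 × 2 = 368.0 kips.
Bearing (0.625 in plate, F_u = 65 ksi): end bolts L_c = 2 − 0.9375/2 = 1.53125, R_n = min(1.2×1.53125×0.625×65, 2.4×0.875×0.625×65) = 74.648 kips/bolt; interior L_c = 2.5 − 0.9375 = 1.5625, R_n = 76.172 kips/bolt. φR_n = 0.75 × (2×74.648 + 4×76.172) = 340.5 kips.
Tension yield (gross): A_g = 7.125×0.625 = 4.4531 in². φR_n = 0.90 × 50 × 4.4531 = 200.4 kips.
Block shear: shear path 2×[2+2×2.5] = 2×7 in, A_gv = 8.75, A_nv = 2×(7 − 2.5×1)×0.625 = 5.625 in²; tension across gage: (3.125 − 1×1)×0.625 = 1.3281 in². R_n = min(0.6×65×5.625, 0.6×50×8.75) + 1.0×65×1.3281 = min(219.38, 262.5) + 86.327 = 305.71 kips. φR_n = 0.75 × 305.71 = 229.3 kips.
Governing: min(368.0, 340.5, 200.4, 229.3) = 200.4 kips → gross-section yield.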